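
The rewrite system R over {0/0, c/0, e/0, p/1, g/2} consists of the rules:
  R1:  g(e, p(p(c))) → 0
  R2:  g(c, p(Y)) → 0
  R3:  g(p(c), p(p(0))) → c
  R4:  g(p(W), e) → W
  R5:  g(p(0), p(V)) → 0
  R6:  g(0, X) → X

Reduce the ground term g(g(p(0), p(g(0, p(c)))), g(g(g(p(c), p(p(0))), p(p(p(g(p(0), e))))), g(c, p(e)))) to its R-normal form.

1. g(g(p(0), p(g(0, p(c)))), g(g(g(p(c), p(p(0))), p(p(p(g(p(0), e))))), g(c, p(e))))  →  g(0, g(g(g(p(c), p(p(0))), p(p(p(g(p(0), e))))), g(c, p(e))))   [R5 at 1]
2. g(0, g(g(g(p(c), p(p(0))), p(p(p(g(p(0), e))))), g(c, p(e))))  →  g(g(g(p(c), p(p(0))), p(p(p(g(p(0), e))))), g(c, p(e)))   [R6 at ε]
3. g(g(g(p(c), p(p(0))), p(p(p(g(p(0), e))))), g(c, p(e)))  →  g(g(c, p(p(p(g(p(0), e))))), g(c, p(e)))   [R3 at 1.1]
4. g(g(c, p(p(p(g(p(0), e))))), g(c, p(e)))  →  g(0, g(c, p(e)))   [R2 at 1]
5. g(0, g(c, p(e)))  →  g(c, p(e))   [R6 at ε]
6. g(c, p(e))  →  0   [R2 at ε]

0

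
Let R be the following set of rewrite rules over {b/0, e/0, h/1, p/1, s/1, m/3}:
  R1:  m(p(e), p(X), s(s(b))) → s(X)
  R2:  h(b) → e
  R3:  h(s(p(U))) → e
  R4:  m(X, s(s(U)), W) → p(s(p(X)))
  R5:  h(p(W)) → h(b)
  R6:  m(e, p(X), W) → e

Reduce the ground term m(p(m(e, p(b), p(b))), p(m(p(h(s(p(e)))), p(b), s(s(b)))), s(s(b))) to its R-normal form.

1. m(p(m(e, p(b), p(b))), p(m(p(h(s(p(e)))), p(b), s(s(b)))), s(s(b)))  →  m(p(e), p(m(p(h(s(p(e)))), p(b), s(s(b)))), s(s(b)))   [R6 at 1.1]
2. m(p(e), p(m(p(h(s(p(e)))), p(b), s(s(b)))), s(s(b)))  →  s(m(p(h(s(p(e)))), p(b), s(s(b))))   [R1 at ε]
3. s(m(p(h(s(p(e)))), p(b), s(s(b))))  →  s(m(p(e), p(b), s(s(b))))   [R3 at 1.1.1]
4. s(m(p(e), p(b), s(s(b))))  →  s(s(b))   [R1 at 1]

s(s(b))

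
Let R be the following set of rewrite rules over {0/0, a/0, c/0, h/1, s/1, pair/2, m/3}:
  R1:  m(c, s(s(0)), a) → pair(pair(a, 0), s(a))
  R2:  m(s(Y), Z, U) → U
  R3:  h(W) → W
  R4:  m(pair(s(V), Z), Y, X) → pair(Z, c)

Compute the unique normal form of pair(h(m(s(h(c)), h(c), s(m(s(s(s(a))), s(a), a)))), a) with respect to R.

1. pair(h(m(s(h(c)), h(c), s(m(s(s(s(a))), s(a), a)))), a)  →  pair(m(s(h(c)), h(c), s(m(s(s(s(a))), s(a), a))), a)   [R3 at 1]
2. pair(m(s(h(c)), h(c), s(m(s(s(s(a))), s(a), a))), a)  →  pair(s(m(s(s(s(a))), s(a), a)), a)   [R2 at 1]
3. pair(s(m(s(s(s(a))), s(a), a)), a)  →  pair(s(a), a)   [R2 at 1.1]

pair(s(a), a)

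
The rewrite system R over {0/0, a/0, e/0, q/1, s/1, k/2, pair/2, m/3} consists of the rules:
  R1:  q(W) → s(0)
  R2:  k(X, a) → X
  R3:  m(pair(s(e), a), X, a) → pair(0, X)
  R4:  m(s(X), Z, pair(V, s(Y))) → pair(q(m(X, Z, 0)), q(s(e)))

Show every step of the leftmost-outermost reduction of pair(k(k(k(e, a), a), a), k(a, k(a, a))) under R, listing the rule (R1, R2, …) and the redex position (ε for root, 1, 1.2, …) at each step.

1. pair(k(k(k(e, a), a), a), k(a, k(a, a)))  →  pair(k(k(e, a), a), k(a, k(a, a)))   [R2 at 1]
2. pair(k(k(e, a), a), k(a, k(a, a)))  →  pair(k(e, a), k(a, k(a, a)))   [R2 at 1]
3. pair(k(e, a), k(a, k(a, a)))  →  pair(e, k(a, k(a, a)))   [R2 at 1]
4. pair(e, k(a, k(a, a)))  →  pair(e, k(a, a))   [R2 at 2.2]
5. pair(e, k(a, a))  →  pair(e, a)   [R2 at 2]

pair(e, a)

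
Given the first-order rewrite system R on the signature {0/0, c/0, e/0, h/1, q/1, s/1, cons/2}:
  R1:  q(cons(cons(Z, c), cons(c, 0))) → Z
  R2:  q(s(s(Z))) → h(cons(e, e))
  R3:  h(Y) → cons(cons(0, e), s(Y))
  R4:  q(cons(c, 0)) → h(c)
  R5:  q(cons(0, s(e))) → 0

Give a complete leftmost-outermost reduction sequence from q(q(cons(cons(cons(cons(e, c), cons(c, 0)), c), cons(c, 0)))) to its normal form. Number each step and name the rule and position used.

1. q(q(cons(cons(cons(cons(e, c), cons(c, 0)), c), cons(c, 0))))  →  q(cons(cons(e, c), cons(c, 0)))   [R1 at 1]
2. q(cons(cons(e, c), cons(c, 0)))  →  e   [R1 at ε]

e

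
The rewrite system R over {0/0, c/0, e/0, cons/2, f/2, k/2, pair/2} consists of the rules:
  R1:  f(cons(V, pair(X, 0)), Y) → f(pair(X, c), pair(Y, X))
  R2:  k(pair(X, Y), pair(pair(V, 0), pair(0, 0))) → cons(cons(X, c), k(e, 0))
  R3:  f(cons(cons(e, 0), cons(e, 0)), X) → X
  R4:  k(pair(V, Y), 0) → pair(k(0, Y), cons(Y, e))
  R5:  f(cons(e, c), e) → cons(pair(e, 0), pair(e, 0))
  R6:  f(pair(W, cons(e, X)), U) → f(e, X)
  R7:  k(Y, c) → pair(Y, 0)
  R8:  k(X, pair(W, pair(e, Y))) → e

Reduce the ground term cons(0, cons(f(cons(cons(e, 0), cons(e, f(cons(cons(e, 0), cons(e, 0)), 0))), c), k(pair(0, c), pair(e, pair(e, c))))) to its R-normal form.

cons(0, cons(c, e))

1. cons(0, cons(f(cons(cons(e, 0), cons(e, f(cons(cons(e, 0), cons(e, 0)), 0))), c), k(pair(0, c), pair(e, pair(e, c)))))  →  cons(0, cons(f(cons(cons(e, 0), cons(e, 0)), c), k(pair(0, c), pair(e, pair(e, c)))))   [R3 at 2.1.1.2.2]
2. cons(0, cons(f(cons(cons(e, 0), cons(e, 0)), c), k(pair(0, c), pair(e, pair(e, c)))))  →  cons(0, cons(c, k(pair(0, c), pair(e, pair(e, c)))))   [R3 at 2.1]
3. cons(0, cons(c, k(pair(0, c), pair(e, pair(e, c)))))  →  cons(0, cons(c, e))   [R8 at 2.2]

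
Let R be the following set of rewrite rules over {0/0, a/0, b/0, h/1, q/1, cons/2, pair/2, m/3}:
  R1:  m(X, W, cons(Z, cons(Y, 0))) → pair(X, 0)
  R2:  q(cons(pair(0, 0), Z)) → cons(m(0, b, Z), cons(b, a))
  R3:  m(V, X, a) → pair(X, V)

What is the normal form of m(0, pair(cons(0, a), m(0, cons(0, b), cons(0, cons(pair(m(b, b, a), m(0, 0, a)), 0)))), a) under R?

1. m(0, pair(cons(0, a), m(0, cons(0, b), cons(0, cons(pair(m(b, b, a), m(0, 0, a)), 0)))), a)  →  pair(pair(cons(0, a), m(0, cons(0, b), cons(0, cons(pair(m(b, b, a), m(0, 0, a)), 0)))), 0)   [R3 at ε]
2. pair(pair(cons(0, a), m(0, cons(0, b), cons(0, cons(pair(m(b, b, a), m(0, 0, a)), 0)))), 0)  →  pair(pair(cons(0, a), pair(0, 0)), 0)   [R1 at 1.2]

pair(pair(cons(0, a), pair(0, 0)), 0)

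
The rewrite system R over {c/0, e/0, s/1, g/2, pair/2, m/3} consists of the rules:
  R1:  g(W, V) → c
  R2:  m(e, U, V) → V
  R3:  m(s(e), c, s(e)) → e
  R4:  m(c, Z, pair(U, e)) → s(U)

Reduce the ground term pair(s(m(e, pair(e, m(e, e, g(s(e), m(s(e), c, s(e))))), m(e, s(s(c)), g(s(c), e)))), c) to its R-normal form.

pair(s(c), c)

1. pair(s(m(e, pair(e, m(e, e, g(s(e), m(s(e), c, s(e))))), m(e, s(s(c)), g(s(c), e)))), c)  →  pair(s(m(e, s(s(c)), g(s(c), e))), c)   [R2 at 1.1]
2. pair(s(m(e, s(s(c)), g(s(c), e))), c)  →  pair(s(g(s(c), e)), c)   [R2 at 1.1]
3. pair(s(g(s(c), e)), c)  →  pair(s(c), c)   [R1 at 1.1]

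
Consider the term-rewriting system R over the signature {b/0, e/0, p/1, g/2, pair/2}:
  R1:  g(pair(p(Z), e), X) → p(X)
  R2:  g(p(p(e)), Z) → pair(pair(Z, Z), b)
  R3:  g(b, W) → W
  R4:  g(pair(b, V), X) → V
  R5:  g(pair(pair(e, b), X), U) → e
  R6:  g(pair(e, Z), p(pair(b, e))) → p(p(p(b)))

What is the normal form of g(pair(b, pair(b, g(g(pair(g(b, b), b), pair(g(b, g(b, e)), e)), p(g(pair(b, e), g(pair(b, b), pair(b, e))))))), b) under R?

1. g(pair(b, pair(b, g(g(pair(g(b, b), b), pair(g(b, g(b, e)), e)), p(g(pair(b, e), g(pair(b, b), pair(b, e))))))), b)  →  pair(b, g(g(pair(g(b, b), b), pair(g(b, g(b, e)), e)), p(g(pair(b, e), g(pair(b, b), pair(b, e))))))   [R4 at ε]
2. pair(b, g(g(pair(g(b, b), b), pair(g(b, g(b, e)), e)), p(g(pair(b, e), g(pair(b, b), pair(b, e))))))  →  pair(b, g(g(pair(b, b), pair(g(b, g(b, e)), e)), p(g(pair(b, e), g(pair(b, b), pair(b, e))))))   [R3 at 2.1.1.1]
3. pair(b, g(g(pair(b, b), pair(g(b, g(b, e)), e)), p(g(pair(b, e), g(pair(b, b), pair(b, e))))))  →  pair(b, g(b, p(g(pair(b, e), g(pair(b, b), pair(b, e))))))   [R4 at 2.1]
4. pair(b, g(b, p(g(pair(b, e), g(pair(b, b), pair(b, e))))))  →  pair(b, p(g(pair(b, e), g(pair(b, b), pair(b, e)))))   [R3 at 2]
5. pair(b, p(g(pair(b, e), g(pair(b, b), pair(b, e)))))  →  pair(b, p(e))   [R4 at 2.1]

pair(b, p(e))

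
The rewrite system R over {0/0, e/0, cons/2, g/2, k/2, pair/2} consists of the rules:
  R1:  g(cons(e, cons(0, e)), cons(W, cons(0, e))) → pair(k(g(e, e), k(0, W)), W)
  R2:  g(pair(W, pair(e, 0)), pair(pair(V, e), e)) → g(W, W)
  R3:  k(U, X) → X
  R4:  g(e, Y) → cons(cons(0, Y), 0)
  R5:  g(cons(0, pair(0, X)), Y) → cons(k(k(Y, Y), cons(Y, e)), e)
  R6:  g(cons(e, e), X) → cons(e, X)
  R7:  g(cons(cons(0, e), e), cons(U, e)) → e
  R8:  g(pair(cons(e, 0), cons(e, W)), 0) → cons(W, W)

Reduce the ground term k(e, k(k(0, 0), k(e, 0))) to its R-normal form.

0

1. k(e, k(k(0, 0), k(e, 0)))  →  k(k(0, 0), k(e, 0))   [R3 at ε]
2. k(k(0, 0), k(e, 0))  →  k(e, 0)   [R3 at ε]
3. k(e, 0)  →  0   [R3 at ε]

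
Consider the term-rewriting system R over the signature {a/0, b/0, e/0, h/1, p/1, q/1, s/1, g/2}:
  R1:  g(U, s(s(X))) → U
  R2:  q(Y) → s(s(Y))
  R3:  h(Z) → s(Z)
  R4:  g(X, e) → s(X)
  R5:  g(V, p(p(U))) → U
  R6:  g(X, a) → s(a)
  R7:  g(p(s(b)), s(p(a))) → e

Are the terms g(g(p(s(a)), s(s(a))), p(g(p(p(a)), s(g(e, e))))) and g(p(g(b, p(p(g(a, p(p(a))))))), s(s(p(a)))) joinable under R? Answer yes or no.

yes — NF(t₁) = p(a), NF(t₂) = p(a)

Reduce t₁ = g(g(p(s(a)), s(s(a))), p(g(p(p(a)), s(g(e, e))))):
1. g(g(p(s(a)), s(s(a))), p(g(p(p(a)), s(g(e, e)))))  →  g(p(s(a)), p(g(p(p(a)), s(g(e, e)))))   [R1 at 1]
2. g(p(s(a)), p(g(p(p(a)), s(g(e, e)))))  →  g(p(s(a)), p(g(p(p(a)), s(s(e)))))   [R4 at 2.1.2.1]
3. g(p(s(a)), p(g(p(p(a)), s(s(e)))))  →  g(p(s(a)), p(p(p(a))))   [R1 at 2.1]
4. g(p(s(a)), p(p(p(a))))  →  p(a)   [R5 at ε]

Reduce t₂ = g(p(g(b, p(p(g(a, p(p(a))))))), s(s(p(a)))):
1. g(p(g(b, p(p(g(a, p(p(a))))))), s(s(p(a))))  →  p(g(b, p(p(g(a, p(p(a)))))))   [R1 at ε]
2. p(g(b, p(p(g(a, p(p(a)))))))  →  p(g(a, p(p(a))))   [R5 at 1]
3. p(g(a, p(p(a))))  →  p(a)   [R5 at 1]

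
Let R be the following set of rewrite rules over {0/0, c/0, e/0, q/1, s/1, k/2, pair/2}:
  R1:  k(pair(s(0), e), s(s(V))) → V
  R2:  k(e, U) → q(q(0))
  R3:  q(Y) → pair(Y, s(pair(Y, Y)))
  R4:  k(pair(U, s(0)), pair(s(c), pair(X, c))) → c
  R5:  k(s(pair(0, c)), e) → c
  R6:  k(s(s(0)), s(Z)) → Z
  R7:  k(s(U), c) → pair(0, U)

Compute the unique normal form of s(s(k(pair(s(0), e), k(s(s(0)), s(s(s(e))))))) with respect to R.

s(s(e))

1. s(s(k(pair(s(0), e), k(s(s(0)), s(s(s(e)))))))  →  s(s(k(pair(s(0), e), s(s(e)))))   [R6 at 1.1.2]
2. s(s(k(pair(s(0), e), s(s(e)))))  →  s(s(e))   [R1 at 1.1]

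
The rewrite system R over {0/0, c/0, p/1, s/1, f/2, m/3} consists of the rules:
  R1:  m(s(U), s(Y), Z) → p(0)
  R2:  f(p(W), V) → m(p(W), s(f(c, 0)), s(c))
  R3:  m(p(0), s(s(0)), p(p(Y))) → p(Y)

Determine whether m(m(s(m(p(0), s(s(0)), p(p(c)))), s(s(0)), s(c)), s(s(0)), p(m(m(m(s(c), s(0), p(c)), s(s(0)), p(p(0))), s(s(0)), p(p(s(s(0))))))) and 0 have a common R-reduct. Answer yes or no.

no — NF(t₁) = p(s(s(0))), NF(t₂) = 0

Reduce t₁ = m(m(s(m(p(0), s(s(0)), p(p(c)))), s(s(0)), s(c)), s(s(0)), p(m(m(m(s(c), s(0), p(c)), s(s(0)), p(p(0))), s(s(0)), p(p(s(s(0))))))):
1. m(m(s(m(p(0), s(s(0)), p(p(c)))), s(s(0)), s(c)), s(s(0)), p(m(m(m(s(c), s(0), p(c)), s(s(0)), p(p(0))), s(s(0)), p(p(s(s(0)))))))  →  m(p(0), s(s(0)), p(m(m(m(s(c), s(0), p(c)), s(s(0)), p(p(0))), s(s(0)), p(p(s(s(0)))))))   [R1 at 1]
2. m(p(0), s(s(0)), p(m(m(m(s(c), s(0), p(c)), s(s(0)), p(p(0))), s(s(0)), p(p(s(s(0)))))))  →  m(p(0), s(s(0)), p(m(m(p(0), s(s(0)), p(p(0))), s(s(0)), p(p(s(s(0)))))))   [R1 at 3.1.1.1]
3. m(p(0), s(s(0)), p(m(m(p(0), s(s(0)), p(p(0))), s(s(0)), p(p(s(s(0)))))))  →  m(p(0), s(s(0)), p(m(p(0), s(s(0)), p(p(s(s(0)))))))   [R3 at 3.1.1]
4. m(p(0), s(s(0)), p(m(p(0), s(s(0)), p(p(s(s(0)))))))  →  m(p(0), s(s(0)), p(p(s(s(0)))))   [R3 at 3.1]
5. m(p(0), s(s(0)), p(p(s(s(0)))))  →  p(s(s(0)))   [R3 at ε]

Reduce t₂ = 0:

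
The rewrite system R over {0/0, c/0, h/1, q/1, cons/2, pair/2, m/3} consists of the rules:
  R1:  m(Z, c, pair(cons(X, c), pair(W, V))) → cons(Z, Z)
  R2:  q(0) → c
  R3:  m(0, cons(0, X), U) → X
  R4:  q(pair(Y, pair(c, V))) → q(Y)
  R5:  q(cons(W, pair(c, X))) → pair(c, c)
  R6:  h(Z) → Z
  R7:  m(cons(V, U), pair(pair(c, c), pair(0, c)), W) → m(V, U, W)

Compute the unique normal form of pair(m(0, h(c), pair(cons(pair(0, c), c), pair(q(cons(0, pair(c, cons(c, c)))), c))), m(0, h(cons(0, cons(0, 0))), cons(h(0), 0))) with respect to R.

pair(cons(0, 0), cons(0, 0))

1. pair(m(0, h(c), pair(cons(pair(0, c), c), pair(q(cons(0, pair(c, cons(c, c)))), c))), m(0, h(cons(0, cons(0, 0))), cons(h(0), 0)))  →  pair(m(0, c, pair(cons(pair(0, c), c), pair(q(cons(0, pair(c, cons(c, c)))), c))), m(0, h(cons(0, cons(0, 0))), cons(h(0), 0)))   [R6 at 1.2]
2. pair(m(0, c, pair(cons(pair(0, c), c), pair(q(cons(0, pair(c, cons(c, c)))), c))), m(0, h(cons(0, cons(0, 0))), cons(h(0), 0)))  →  pair(cons(0, 0), m(0, h(cons(0, cons(0, 0))), cons(h(0), 0)))   [R1 at 1]
3. pair(cons(0, 0), m(0, h(cons(0, cons(0, 0))), cons(h(0), 0)))  →  pair(cons(0, 0), m(0, cons(0, cons(0, 0)), cons(h(0), 0)))   [R6 at 2.2]
4. pair(cons(0, 0), m(0, cons(0, cons(0, 0)), cons(h(0), 0)))  →  pair(cons(0, 0), cons(0, 0))   [R3 at 2]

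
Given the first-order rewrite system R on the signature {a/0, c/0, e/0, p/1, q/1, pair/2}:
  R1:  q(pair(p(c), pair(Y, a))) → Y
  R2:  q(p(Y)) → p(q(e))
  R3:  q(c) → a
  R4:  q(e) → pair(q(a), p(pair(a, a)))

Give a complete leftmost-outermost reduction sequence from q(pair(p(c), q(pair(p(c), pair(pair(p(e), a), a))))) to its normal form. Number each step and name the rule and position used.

1. q(pair(p(c), q(pair(p(c), pair(pair(p(e), a), a)))))  →  q(pair(p(c), pair(p(e), a)))   [R1 at 1.2]
2. q(pair(p(c), pair(p(e), a)))  →  p(e)   [R1 at ε]

p(e)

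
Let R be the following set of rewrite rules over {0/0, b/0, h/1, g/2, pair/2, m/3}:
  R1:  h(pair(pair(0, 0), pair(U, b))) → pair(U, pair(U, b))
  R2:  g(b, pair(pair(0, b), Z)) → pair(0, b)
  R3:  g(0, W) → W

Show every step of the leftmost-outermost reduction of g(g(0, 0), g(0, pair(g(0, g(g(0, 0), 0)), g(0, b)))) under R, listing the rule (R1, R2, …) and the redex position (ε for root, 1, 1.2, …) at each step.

1. g(g(0, 0), g(0, pair(g(0, g(g(0, 0), 0)), g(0, b))))  →  g(0, g(0, pair(g(0, g(g(0, 0), 0)), g(0, b))))   [R3 at 1]
2. g(0, g(0, pair(g(0, g(g(0, 0), 0)), g(0, b))))  →  g(0, pair(g(0, g(g(0, 0), 0)), g(0, b)))   [R3 at ε]
3. g(0, pair(g(0, g(g(0, 0), 0)), g(0, b)))  →  pair(g(0, g(g(0, 0), 0)), g(0, b))   [R3 at ε]
4. pair(g(0, g(g(0, 0), 0)), g(0, b))  →  pair(g(g(0, 0), 0), g(0, b))   [R3 at 1]
5. pair(g(g(0, 0), 0), g(0, b))  →  pair(g(0, 0), g(0, b))   [R3 at 1.1]
6. pair(g(0, 0), g(0, b))  →  pair(0, g(0, b))   [R3 at 1]
7. pair(0, g(0, b))  →  pair(0, b)   [R3 at 2]

pair(0, b)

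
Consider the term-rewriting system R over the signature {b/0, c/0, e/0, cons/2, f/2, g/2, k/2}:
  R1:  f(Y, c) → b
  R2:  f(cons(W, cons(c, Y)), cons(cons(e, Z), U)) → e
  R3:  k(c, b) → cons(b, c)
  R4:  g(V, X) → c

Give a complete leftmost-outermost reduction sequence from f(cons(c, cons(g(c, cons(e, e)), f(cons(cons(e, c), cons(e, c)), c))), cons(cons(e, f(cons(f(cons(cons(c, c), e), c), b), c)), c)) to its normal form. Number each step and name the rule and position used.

1. f(cons(c, cons(g(c, cons(e, e)), f(cons(cons(e, c), cons(e, c)), c))), cons(cons(e, f(cons(f(cons(cons(c, c), e), c), b), c)), c))  →  f(cons(c, cons(c, f(cons(cons(e, c), cons(e, c)), c))), cons(cons(e, f(cons(f(cons(cons(c, c), e), c), b), c)), c))   [R4 at 1.2.1]
2. f(cons(c, cons(c, f(cons(cons(e, c), cons(e, c)), c))), cons(cons(e, f(cons(f(cons(cons(c, c), e), c), b), c)), c))  →  e   [R2 at ε]

e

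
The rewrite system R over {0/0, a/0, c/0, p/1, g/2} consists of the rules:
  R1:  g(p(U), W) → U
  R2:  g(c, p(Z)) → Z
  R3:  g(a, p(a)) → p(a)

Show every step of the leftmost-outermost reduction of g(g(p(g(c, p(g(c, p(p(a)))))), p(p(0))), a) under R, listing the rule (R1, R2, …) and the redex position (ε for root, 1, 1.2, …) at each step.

1. g(g(p(g(c, p(g(c, p(p(a)))))), p(p(0))), a)  →  g(g(c, p(g(c, p(p(a))))), a)   [R1 at 1]
2. g(g(c, p(g(c, p(p(a))))), a)  →  g(g(c, p(p(a))), a)   [R2 at 1]
3. g(g(c, p(p(a))), a)  →  g(p(a), a)   [R2 at 1]
4. g(p(a), a)  →  a   [R1 at ε]

a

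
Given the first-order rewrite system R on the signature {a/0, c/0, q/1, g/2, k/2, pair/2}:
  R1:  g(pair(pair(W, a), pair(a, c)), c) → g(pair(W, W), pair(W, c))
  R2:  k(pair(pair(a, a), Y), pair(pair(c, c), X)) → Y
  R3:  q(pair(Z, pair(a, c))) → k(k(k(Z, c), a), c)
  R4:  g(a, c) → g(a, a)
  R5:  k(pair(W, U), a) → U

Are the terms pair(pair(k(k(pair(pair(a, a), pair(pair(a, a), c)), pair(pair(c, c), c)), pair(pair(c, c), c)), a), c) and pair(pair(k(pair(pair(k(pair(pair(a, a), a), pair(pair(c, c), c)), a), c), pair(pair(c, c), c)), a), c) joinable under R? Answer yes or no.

yes — NF(t₁) = pair(pair(c, a), c), NF(t₂) = pair(pair(c, a), c)

Reduce t₁ = pair(pair(k(k(pair(pair(a, a), pair(pair(a, a), c)), pair(pair(c, c), c)), pair(pair(c, c), c)), a), c):
1. pair(pair(k(k(pair(pair(a, a), pair(pair(a, a), c)), pair(pair(c, c), c)), pair(pair(c, c), c)), a), c)  →  pair(pair(k(pair(pair(a, a), c), pair(pair(c, c), c)), a), c)   [R2 at 1.1.1]
2. pair(pair(k(pair(pair(a, a), c), pair(pair(c, c), c)), a), c)  →  pair(pair(c, a), c)   [R2 at 1.1]

Reduce t₂ = pair(pair(k(pair(pair(k(pair(pair(a, a), a), pair(pair(c, c), c)), a), c), pair(pair(c, c), c)), a), c):
1. pair(pair(k(pair(pair(k(pair(pair(a, a), a), pair(pair(c, c), c)), a), c), pair(pair(c, c), c)), a), c)  →  pair(pair(k(pair(pair(a, a), c), pair(pair(c, c), c)), a), c)   [R2 at 1.1.1.1.1]
2. pair(pair(k(pair(pair(a, a), c), pair(pair(c, c), c)), a), c)  →  pair(pair(c, a), c)   [R2 at 1.1]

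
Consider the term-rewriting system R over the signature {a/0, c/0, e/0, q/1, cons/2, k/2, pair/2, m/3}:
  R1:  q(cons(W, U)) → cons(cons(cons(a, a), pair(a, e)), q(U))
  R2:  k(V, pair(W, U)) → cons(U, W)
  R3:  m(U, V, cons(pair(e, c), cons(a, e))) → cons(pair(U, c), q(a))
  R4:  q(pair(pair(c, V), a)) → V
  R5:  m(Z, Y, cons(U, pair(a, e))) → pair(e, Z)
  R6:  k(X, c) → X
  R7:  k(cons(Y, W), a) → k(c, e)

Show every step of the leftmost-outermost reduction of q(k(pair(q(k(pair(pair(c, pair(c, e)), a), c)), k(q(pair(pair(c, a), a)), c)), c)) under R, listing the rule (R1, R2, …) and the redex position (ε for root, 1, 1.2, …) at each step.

1. q(k(pair(q(k(pair(pair(c, pair(c, e)), a), c)), k(q(pair(pair(c, a), a)), c)), c))  →  q(pair(q(k(pair(pair(c, pair(c, e)), a), c)), k(q(pair(pair(c, a), a)), c)))   [R6 at 1]
2. q(pair(q(k(pair(pair(c, pair(c, e)), a), c)), k(q(pair(pair(c, a), a)), c)))  →  q(pair(q(pair(pair(c, pair(c, e)), a)), k(q(pair(pair(c, a), a)), c)))   [R6 at 1.1.1]
3. q(pair(q(pair(pair(c, pair(c, e)), a)), k(q(pair(pair(c, a), a)), c)))  →  q(pair(pair(c, e), k(q(pair(pair(c, a), a)), c)))   [R4 at 1.1]
4. q(pair(pair(c, e), k(q(pair(pair(c, a), a)), c)))  →  q(pair(pair(c, e), q(pair(pair(c, a), a))))   [R6 at 1.2]
5. q(pair(pair(c, e), q(pair(pair(c, a), a))))  →  q(pair(pair(c, e), a))   [R4 at 1.2]
6. q(pair(pair(c, e), a))  →  e   [R4 at ε]

e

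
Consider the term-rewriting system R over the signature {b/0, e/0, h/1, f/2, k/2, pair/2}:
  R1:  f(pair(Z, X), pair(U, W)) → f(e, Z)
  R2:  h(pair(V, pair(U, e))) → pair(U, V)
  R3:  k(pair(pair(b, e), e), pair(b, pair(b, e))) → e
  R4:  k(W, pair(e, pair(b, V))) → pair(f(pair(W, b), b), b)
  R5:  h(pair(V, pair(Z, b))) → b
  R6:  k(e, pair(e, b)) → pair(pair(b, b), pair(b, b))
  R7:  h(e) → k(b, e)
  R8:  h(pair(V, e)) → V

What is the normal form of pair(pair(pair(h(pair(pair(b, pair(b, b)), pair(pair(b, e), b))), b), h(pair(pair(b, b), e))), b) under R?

1. pair(pair(pair(h(pair(pair(b, pair(b, b)), pair(pair(b, e), b))), b), h(pair(pair(b, b), e))), b)  →  pair(pair(pair(b, b), h(pair(pair(b, b), e))), b)   [R5 at 1.1.1]
2. pair(pair(pair(b, b), h(pair(pair(b, b), e))), b)  →  pair(pair(pair(b, b), pair(b, b)), b)   [R8 at 1.2]

pair(pair(pair(b, b), pair(b, b)), b)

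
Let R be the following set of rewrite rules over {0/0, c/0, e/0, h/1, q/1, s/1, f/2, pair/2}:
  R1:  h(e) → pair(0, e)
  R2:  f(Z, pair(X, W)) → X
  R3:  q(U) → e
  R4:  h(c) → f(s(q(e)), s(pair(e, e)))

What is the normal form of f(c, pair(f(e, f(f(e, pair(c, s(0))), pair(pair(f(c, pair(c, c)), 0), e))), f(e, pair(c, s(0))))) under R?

c

1. f(c, pair(f(e, f(f(e, pair(c, s(0))), pair(pair(f(c, pair(c, c)), 0), e))), f(e, pair(c, s(0)))))  →  f(e, f(f(e, pair(c, s(0))), pair(pair(f(c, pair(c, c)), 0), e)))   [R2 at ε]
2. f(e, f(f(e, pair(c, s(0))), pair(pair(f(c, pair(c, c)), 0), e)))  →  f(e, pair(f(c, pair(c, c)), 0))   [R2 at 2]
3. f(e, pair(f(c, pair(c, c)), 0))  →  f(c, pair(c, c))   [R2 at ε]
4. f(c, pair(c, c))  →  c   [R2 at ε]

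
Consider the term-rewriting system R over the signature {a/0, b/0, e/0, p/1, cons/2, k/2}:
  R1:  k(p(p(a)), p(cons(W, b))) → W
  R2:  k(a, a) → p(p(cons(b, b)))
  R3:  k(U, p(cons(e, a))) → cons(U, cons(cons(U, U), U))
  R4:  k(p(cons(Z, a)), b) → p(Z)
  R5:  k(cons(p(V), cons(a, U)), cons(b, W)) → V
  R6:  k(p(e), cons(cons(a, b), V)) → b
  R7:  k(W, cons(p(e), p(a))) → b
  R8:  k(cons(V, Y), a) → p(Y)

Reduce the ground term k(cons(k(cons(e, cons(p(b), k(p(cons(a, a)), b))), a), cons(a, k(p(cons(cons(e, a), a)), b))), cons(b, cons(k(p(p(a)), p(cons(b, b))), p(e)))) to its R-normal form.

cons(p(b), p(a))

1. k(cons(k(cons(e, cons(p(b), k(p(cons(a, a)), b))), a), cons(a, k(p(cons(cons(e, a), a)), b))), cons(b, cons(k(p(p(a)), p(cons(b, b))), p(e))))  →  k(cons(p(cons(p(b), k(p(cons(a, a)), b))), cons(a, k(p(cons(cons(e, a), a)), b))), cons(b, cons(k(p(p(a)), p(cons(b, b))), p(e))))   [R8 at 1.1]
2. k(cons(p(cons(p(b), k(p(cons(a, a)), b))), cons(a, k(p(cons(cons(e, a), a)), b))), cons(b, cons(k(p(p(a)), p(cons(b, b))), p(e))))  →  cons(p(b), k(p(cons(a, a)), b))   [R5 at ε]
3. cons(p(b), k(p(cons(a, a)), b))  →  cons(p(b), p(a))   [R4 at 2]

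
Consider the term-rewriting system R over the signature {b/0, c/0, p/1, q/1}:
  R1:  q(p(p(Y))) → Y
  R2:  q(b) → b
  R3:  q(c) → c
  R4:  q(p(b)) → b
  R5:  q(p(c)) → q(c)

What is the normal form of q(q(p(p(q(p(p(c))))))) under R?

c

1. q(q(p(p(q(p(p(c)))))))  →  q(q(p(p(c))))   [R1 at 1]
2. q(q(p(p(c))))  →  q(c)   [R1 at 1]
3. q(c)  →  c   [R3 at ε]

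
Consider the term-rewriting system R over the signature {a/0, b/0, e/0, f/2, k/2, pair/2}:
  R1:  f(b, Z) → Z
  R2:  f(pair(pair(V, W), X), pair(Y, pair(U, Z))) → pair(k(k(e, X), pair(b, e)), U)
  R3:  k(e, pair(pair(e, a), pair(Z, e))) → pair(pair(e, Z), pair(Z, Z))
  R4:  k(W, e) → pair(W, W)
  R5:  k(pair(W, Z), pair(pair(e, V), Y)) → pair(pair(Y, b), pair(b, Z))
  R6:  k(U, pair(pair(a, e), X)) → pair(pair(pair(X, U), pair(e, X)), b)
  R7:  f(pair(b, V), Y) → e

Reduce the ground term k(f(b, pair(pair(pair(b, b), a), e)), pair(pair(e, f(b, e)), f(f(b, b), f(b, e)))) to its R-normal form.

pair(pair(e, b), pair(b, e))

1. k(f(b, pair(pair(pair(b, b), a), e)), pair(pair(e, f(b, e)), f(f(b, b), f(b, e))))  →  k(pair(pair(pair(b, b), a), e), pair(pair(e, f(b, e)), f(f(b, b), f(b, e))))   [R1 at 1]
2. k(pair(pair(pair(b, b), a), e), pair(pair(e, f(b, e)), f(f(b, b), f(b, e))))  →  pair(pair(f(f(b, b), f(b, e)), b), pair(b, e))   [R5 at ε]
3. pair(pair(f(f(b, b), f(b, e)), b), pair(b, e))  →  pair(pair(f(b, f(b, e)), b), pair(b, e))   [R1 at 1.1.1]
4. pair(pair(f(b, f(b, e)), b), pair(b, e))  →  pair(pair(f(b, e), b), pair(b, e))   [R1 at 1.1]
5. pair(pair(f(b, e), b), pair(b, e))  →  pair(pair(e, b), pair(b, e))   [R1 at 1.1]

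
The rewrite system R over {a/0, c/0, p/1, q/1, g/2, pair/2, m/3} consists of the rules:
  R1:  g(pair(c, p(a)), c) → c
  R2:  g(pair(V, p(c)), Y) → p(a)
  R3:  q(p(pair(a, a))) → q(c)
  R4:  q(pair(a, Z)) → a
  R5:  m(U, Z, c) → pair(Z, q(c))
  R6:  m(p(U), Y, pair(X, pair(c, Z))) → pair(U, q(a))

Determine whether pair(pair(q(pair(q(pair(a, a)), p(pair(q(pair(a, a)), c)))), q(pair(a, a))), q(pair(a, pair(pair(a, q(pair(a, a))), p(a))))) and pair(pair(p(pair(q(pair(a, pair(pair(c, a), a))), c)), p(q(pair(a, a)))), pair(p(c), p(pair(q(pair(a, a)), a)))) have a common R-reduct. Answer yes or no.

Reduce t₁ = pair(pair(q(pair(q(pair(a, a)), p(pair(q(pair(a, a)), c)))), q(pair(a, a))), q(pair(a, pair(pair(a, q(pair(a, a))), p(a))))):
1. pair(pair(q(pair(q(pair(a, a)), p(pair(q(pair(a, a)), c)))), q(pair(a, a))), q(pair(a, pair(pair(a, q(pair(a, a))), p(a)))))  →  pair(pair(q(pair(a, p(pair(q(pair(a, a)), c)))), q(pair(a, a))), q(pair(a, pair(pair(a, q(pair(a, a))), p(a)))))   [R4 at 1.1.1.1]
2. pair(pair(q(pair(a, p(pair(q(pair(a, a)), c)))), q(pair(a, a))), q(pair(a, pair(pair(a, q(pair(a, a))), p(a)))))  →  pair(pair(a, q(pair(a, a))), q(pair(a, pair(pair(a, q(pair(a, a))), p(a)))))   [R4 at 1.1]
3. pair(pair(a, q(pair(a, a))), q(pair(a, pair(pair(a, q(pair(a, a))), p(a)))))  →  pair(pair(a, a), q(pair(a, pair(pair(a, q(pair(a, a))), p(a)))))   [R4 at 1.2]
4. pair(pair(a, a), q(pair(a, pair(pair(a, q(pair(a, a))), p(a)))))  →  pair(pair(a, a), a)   [R4 at 2]

Reduce t₂ = pair(pair(p(pair(q(pair(a, pair(pair(c, a), a))), c)), p(q(pair(a, a)))), pair(p(c), p(pair(q(pair(a, a)), a)))):
1. pair(pair(p(pair(q(pair(a, pair(pair(c, a), a))), c)), p(q(pair(a, a)))), pair(p(c), p(pair(q(pair(a, a)), a))))  →  pair(pair(p(pair(a, c)), p(q(pair(a, a)))), pair(p(c), p(pair(q(pair(a, a)), a))))   [R4 at 1.1.1.1]
2. pair(pair(p(pair(a, c)), p(q(pair(a, a)))), pair(p(c), p(pair(q(pair(a, a)), a))))  →  pair(pair(p(pair(a, c)), p(a)), pair(p(c), p(pair(q(pair(a, a)), a))))   [R4 at 1.2.1]
3. pair(pair(p(pair(a, c)), p(a)), pair(p(c), p(pair(q(pair(a, a)), a))))  →  pair(pair(p(pair(a, c)), p(a)), pair(p(c), p(pair(a, a))))   [R4 at 2.2.1.1]

no — NF(t₁) = pair(pair(a, a), a), NF(t₂) = pair(pair(p(pair(a, c)), p(a)), pair(p(c), p(pair(a, a))))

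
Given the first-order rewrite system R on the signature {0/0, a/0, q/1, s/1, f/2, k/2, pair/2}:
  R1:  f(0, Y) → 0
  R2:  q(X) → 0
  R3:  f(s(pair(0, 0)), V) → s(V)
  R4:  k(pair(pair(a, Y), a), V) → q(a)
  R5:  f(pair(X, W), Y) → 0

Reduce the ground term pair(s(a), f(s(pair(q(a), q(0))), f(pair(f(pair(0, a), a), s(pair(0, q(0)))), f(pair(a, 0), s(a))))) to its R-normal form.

1. pair(s(a), f(s(pair(q(a), q(0))), f(pair(f(pair(0, a), a), s(pair(0, q(0)))), f(pair(a, 0), s(a)))))  →  pair(s(a), f(s(pair(0, q(0))), f(pair(f(pair(0, a), a), s(pair(0, q(0)))), f(pair(a, 0), s(a)))))   [R2 at 2.1.1.1]
2. pair(s(a), f(s(pair(0, q(0))), f(pair(f(pair(0, a), a), s(pair(0, q(0)))), f(pair(a, 0), s(a)))))  →  pair(s(a), f(s(pair(0, 0)), f(pair(f(pair(0, a), a), s(pair(0, q(0)))), f(pair(a, 0), s(a)))))   [R2 at 2.1.1.2]
3. pair(s(a), f(s(pair(0, 0)), f(pair(f(pair(0, a), a), s(pair(0, q(0)))), f(pair(a, 0), s(a)))))  →  pair(s(a), s(f(pair(f(pair(0, a), a), s(pair(0, q(0)))), f(pair(a, 0), s(a)))))   [R3 at 2]
4. pair(s(a), s(f(pair(f(pair(0, a), a), s(pair(0, q(0)))), f(pair(a, 0), s(a)))))  →  pair(s(a), s(0))   [R5 at 2.1]

pair(s(a), s(0))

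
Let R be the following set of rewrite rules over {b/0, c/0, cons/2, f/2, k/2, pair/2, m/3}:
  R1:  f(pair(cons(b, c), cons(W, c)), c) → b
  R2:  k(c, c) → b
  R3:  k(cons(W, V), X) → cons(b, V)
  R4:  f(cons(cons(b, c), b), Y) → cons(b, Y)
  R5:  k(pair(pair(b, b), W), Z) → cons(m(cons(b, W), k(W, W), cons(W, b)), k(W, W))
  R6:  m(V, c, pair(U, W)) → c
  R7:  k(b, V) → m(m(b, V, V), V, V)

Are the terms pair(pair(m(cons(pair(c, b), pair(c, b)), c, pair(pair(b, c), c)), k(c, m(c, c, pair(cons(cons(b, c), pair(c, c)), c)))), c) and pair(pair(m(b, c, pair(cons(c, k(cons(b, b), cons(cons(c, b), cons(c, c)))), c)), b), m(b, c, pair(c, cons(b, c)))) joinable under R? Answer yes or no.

Reduce t₁ = pair(pair(m(cons(pair(c, b), pair(c, b)), c, pair(pair(b, c), c)), k(c, m(c, c, pair(cons(cons(b, c), pair(c, c)), c)))), c):
1. pair(pair(m(cons(pair(c, b), pair(c, b)), c, pair(pair(b, c), c)), k(c, m(c, c, pair(cons(cons(b, c), pair(c, c)), c)))), c)  →  pair(pair(c, k(c, m(c, c, pair(cons(cons(b, c), pair(c, c)), c)))), c)   [R6 at 1.1]
2. pair(pair(c, k(c, m(c, c, pair(cons(cons(b, c), pair(c, c)), c)))), c)  →  pair(pair(c, k(c, c)), c)   [R6 at 1.2.2]
3. pair(pair(c, k(c, c)), c)  →  pair(pair(c, b), c)   [R2 at 1.2]

Reduce t₂ = pair(pair(m(b, c, pair(cons(c, k(cons(b, b), cons(cons(c, b), cons(c, c)))), c)), b), m(b, c, pair(c, cons(b, c)))):
1. pair(pair(m(b, c, pair(cons(c, k(cons(b, b), cons(cons(c, b), cons(c, c)))), c)), b), m(b, c, pair(c, cons(b, c))))  →  pair(pair(c, b), m(b, c, pair(c, cons(b, c))))   [R6 at 1.1]
2. pair(pair(c, b), m(b, c, pair(c, cons(b, c))))  →  pair(pair(c, b), c)   [R6 at 2]

yes — NF(t₁) = pair(pair(c, b), c), NF(t₂) = pair(pair(c, b), c)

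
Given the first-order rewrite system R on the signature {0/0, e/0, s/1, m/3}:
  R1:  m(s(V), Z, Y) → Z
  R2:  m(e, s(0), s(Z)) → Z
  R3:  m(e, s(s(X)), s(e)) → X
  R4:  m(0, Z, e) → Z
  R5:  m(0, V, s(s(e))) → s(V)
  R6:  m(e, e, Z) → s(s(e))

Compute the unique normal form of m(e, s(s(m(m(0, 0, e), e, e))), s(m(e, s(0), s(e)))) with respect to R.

e

1. m(e, s(s(m(m(0, 0, e), e, e))), s(m(e, s(0), s(e))))  →  m(e, s(s(m(0, e, e))), s(m(e, s(0), s(e))))   [R4 at 2.1.1.1]
2. m(e, s(s(m(0, e, e))), s(m(e, s(0), s(e))))  →  m(e, s(s(e)), s(m(e, s(0), s(e))))   [R4 at 2.1.1]
3. m(e, s(s(e)), s(m(e, s(0), s(e))))  →  m(e, s(s(e)), s(e))   [R2 at 3.1]
4. m(e, s(s(e)), s(e))  →  e   [R3 at ε]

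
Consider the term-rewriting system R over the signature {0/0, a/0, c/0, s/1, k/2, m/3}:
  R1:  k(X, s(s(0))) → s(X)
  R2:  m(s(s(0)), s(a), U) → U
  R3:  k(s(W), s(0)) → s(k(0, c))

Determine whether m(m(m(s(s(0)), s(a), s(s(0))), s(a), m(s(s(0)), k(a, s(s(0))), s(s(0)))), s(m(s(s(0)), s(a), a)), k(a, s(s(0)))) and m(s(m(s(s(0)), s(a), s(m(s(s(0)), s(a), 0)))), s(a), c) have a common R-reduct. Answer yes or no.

Reduce t₁ = m(m(m(s(s(0)), s(a), s(s(0))), s(a), m(s(s(0)), k(a, s(s(0))), s(s(0)))), s(m(s(s(0)), s(a), a)), k(a, s(s(0)))):
1. m(m(m(s(s(0)), s(a), s(s(0))), s(a), m(s(s(0)), k(a, s(s(0))), s(s(0)))), s(m(s(s(0)), s(a), a)), k(a, s(s(0))))  →  m(m(s(s(0)), s(a), m(s(s(0)), k(a, s(s(0))), s(s(0)))), s(m(s(s(0)), s(a), a)), k(a, s(s(0))))   [R2 at 1.1]
2. m(m(s(s(0)), s(a), m(s(s(0)), k(a, s(s(0))), s(s(0)))), s(m(s(s(0)), s(a), a)), k(a, s(s(0))))  →  m(m(s(s(0)), k(a, s(s(0))), s(s(0))), s(m(s(s(0)), s(a), a)), k(a, s(s(0))))   [R2 at 1]
3. m(m(s(s(0)), k(a, s(s(0))), s(s(0))), s(m(s(s(0)), s(a), a)), k(a, s(s(0))))  →  m(m(s(s(0)), s(a), s(s(0))), s(m(s(s(0)), s(a), a)), k(a, s(s(0))))   [R1 at 1.2]
4. m(m(s(s(0)), s(a), s(s(0))), s(m(s(s(0)), s(a), a)), k(a, s(s(0))))  →  m(s(s(0)), s(m(s(s(0)), s(a), a)), k(a, s(s(0))))   [R2 at 1]
5. m(s(s(0)), s(m(s(s(0)), s(a), a)), k(a, s(s(0))))  →  m(s(s(0)), s(a), k(a, s(s(0))))   [R2 at 2.1]
6. m(s(s(0)), s(a), k(a, s(s(0))))  →  k(a, s(s(0)))   [R2 at ε]
7. k(a, s(s(0)))  →  s(a)   [R1 at ε]

Reduce t₂ = m(s(m(s(s(0)), s(a), s(m(s(s(0)), s(a), 0)))), s(a), c):
1. m(s(m(s(s(0)), s(a), s(m(s(s(0)), s(a), 0)))), s(a), c)  →  m(s(s(m(s(s(0)), s(a), 0))), s(a), c)   [R2 at 1.1]
2. m(s(s(m(s(s(0)), s(a), 0))), s(a), c)  →  m(s(s(0)), s(a), c)   [R2 at 1.1.1]
3. m(s(s(0)), s(a), c)  →  c   [R2 at ε]

no — NF(t₁) = s(a), NF(t₂) = c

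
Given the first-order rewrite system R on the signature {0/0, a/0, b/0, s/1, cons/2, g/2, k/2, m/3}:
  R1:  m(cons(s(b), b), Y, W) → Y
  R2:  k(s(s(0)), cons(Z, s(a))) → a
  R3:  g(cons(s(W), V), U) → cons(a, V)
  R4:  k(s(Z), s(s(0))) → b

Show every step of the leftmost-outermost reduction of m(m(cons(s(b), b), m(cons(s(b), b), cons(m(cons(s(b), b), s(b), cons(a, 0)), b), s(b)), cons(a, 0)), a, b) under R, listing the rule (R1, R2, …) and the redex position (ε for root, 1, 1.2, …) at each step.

1. m(m(cons(s(b), b), m(cons(s(b), b), cons(m(cons(s(b), b), s(b), cons(a, 0)), b), s(b)), cons(a, 0)), a, b)  →  m(m(cons(s(b), b), cons(m(cons(s(b), b), s(b), cons(a, 0)), b), s(b)), a, b)   [R1 at 1]
2. m(m(cons(s(b), b), cons(m(cons(s(b), b), s(b), cons(a, 0)), b), s(b)), a, b)  →  m(cons(m(cons(s(b), b), s(b), cons(a, 0)), b), a, b)   [R1 at 1]
3. m(cons(m(cons(s(b), b), s(b), cons(a, 0)), b), a, b)  →  m(cons(s(b), b), a, b)   [R1 at 1.1]
4. m(cons(s(b), b), a, b)  →  a   [R1 at ε]

a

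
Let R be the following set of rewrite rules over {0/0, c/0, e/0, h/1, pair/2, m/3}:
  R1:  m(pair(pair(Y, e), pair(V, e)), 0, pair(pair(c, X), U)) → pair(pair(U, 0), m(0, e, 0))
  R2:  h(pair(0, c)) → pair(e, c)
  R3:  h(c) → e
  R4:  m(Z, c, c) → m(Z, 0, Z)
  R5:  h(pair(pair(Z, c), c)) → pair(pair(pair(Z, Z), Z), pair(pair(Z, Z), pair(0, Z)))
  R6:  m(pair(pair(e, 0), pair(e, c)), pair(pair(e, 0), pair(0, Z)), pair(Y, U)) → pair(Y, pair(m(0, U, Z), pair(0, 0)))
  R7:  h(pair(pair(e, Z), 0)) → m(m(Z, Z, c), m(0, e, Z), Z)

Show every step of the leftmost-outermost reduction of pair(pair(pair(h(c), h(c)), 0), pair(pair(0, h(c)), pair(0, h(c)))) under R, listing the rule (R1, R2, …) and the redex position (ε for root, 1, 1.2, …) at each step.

1. pair(pair(pair(h(c), h(c)), 0), pair(pair(0, h(c)), pair(0, h(c))))  →  pair(pair(pair(e, h(c)), 0), pair(pair(0, h(c)), pair(0, h(c))))   [R3 at 1.1.1]
2. pair(pair(pair(e, h(c)), 0), pair(pair(0, h(c)), pair(0, h(c))))  →  pair(pair(pair(e, e), 0), pair(pair(0, h(c)), pair(0, h(c))))   [R3 at 1.1.2]
3. pair(pair(pair(e, e), 0), pair(pair(0, h(c)), pair(0, h(c))))  →  pair(pair(pair(e, e), 0), pair(pair(0, e), pair(0, h(c))))   [R3 at 2.1.2]
4. pair(pair(pair(e, e), 0), pair(pair(0, e), pair(0, h(c))))  →  pair(pair(pair(e, e), 0), pair(pair(0, e), pair(0, e)))   [R3 at 2.2.2]

pair(pair(pair(e, e), 0), pair(pair(0, e), pair(0, e)))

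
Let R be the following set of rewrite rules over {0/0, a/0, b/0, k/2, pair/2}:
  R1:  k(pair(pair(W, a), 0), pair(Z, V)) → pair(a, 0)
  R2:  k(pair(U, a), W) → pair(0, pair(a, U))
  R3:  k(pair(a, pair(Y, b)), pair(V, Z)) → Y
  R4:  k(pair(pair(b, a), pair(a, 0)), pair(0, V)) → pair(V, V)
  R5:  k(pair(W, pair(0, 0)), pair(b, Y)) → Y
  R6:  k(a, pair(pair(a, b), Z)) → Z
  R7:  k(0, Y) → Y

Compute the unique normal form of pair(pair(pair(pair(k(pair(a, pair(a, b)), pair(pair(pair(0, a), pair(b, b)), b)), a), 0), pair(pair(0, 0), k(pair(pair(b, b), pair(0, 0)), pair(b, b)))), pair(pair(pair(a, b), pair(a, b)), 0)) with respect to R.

1. pair(pair(pair(pair(k(pair(a, pair(a, b)), pair(pair(pair(0, a), pair(b, b)), b)), a), 0), pair(pair(0, 0), k(pair(pair(b, b), pair(0, 0)), pair(b, b)))), pair(pair(pair(a, b), pair(a, b)), 0))  →  pair(pair(pair(pair(a, a), 0), pair(pair(0, 0), k(pair(pair(b, b), pair(0, 0)), pair(b, b)))), pair(pair(pair(a, b), pair(a, b)), 0))   [R3 at 1.1.1.1]
2. pair(pair(pair(pair(a, a), 0), pair(pair(0, 0), k(pair(pair(b, b), pair(0, 0)), pair(b, b)))), pair(pair(pair(a, b), pair(a, b)), 0))  →  pair(pair(pair(pair(a, a), 0), pair(pair(0, 0), b)), pair(pair(pair(a, b), pair(a, b)), 0))   [R5 at 1.2.2]

pair(pair(pair(pair(a, a), 0), pair(pair(0, 0), b)), pair(pair(pair(a, b), pair(a, b)), 0))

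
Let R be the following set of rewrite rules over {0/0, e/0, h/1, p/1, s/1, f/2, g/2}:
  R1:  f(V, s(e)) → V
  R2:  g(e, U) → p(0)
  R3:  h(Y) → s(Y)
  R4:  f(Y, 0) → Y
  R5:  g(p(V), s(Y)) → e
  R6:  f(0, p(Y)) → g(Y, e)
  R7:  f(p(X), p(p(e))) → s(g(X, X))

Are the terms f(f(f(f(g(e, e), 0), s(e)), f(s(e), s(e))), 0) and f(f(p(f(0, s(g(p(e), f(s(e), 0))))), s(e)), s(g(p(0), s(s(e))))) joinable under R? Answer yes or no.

yes — NF(t₁) = p(0), NF(t₂) = p(0)

Reduce t₁ = f(f(f(f(g(e, e), 0), s(e)), f(s(e), s(e))), 0):
1. f(f(f(f(g(e, e), 0), s(e)), f(s(e), s(e))), 0)  →  f(f(f(g(e, e), 0), s(e)), f(s(e), s(e)))   [R4 at ε]
2. f(f(f(g(e, e), 0), s(e)), f(s(e), s(e)))  →  f(f(g(e, e), 0), f(s(e), s(e)))   [R1 at 1]
3. f(f(g(e, e), 0), f(s(e), s(e)))  →  f(g(e, e), f(s(e), s(e)))   [R4 at 1]
4. f(g(e, e), f(s(e), s(e)))  →  f(p(0), f(s(e), s(e)))   [R2 at 1]
5. f(p(0), f(s(e), s(e)))  →  f(p(0), s(e))   [R1 at 2]
6. f(p(0), s(e))  →  p(0)   [R1 at ε]

Reduce t₂ = f(f(p(f(0, s(g(p(e), f(s(e), 0))))), s(e)), s(g(p(0), s(s(e))))):
1. f(f(p(f(0, s(g(p(e), f(s(e), 0))))), s(e)), s(g(p(0), s(s(e)))))  →  f(p(f(0, s(g(p(e), f(s(e), 0))))), s(g(p(0), s(s(e)))))   [R1 at 1]
2. f(p(f(0, s(g(p(e), f(s(e), 0))))), s(g(p(0), s(s(e)))))  →  f(p(f(0, s(g(p(e), s(e))))), s(g(p(0), s(s(e)))))   [R4 at 1.1.2.1.2]
3. f(p(f(0, s(g(p(e), s(e))))), s(g(p(0), s(s(e)))))  →  f(p(f(0, s(e))), s(g(p(0), s(s(e)))))   [R5 at 1.1.2.1]
4. f(p(f(0, s(e))), s(g(p(0), s(s(e)))))  →  f(p(0), s(g(p(0), s(s(e)))))   [R1 at 1.1]
5. f(p(0), s(g(p(0), s(s(e)))))  →  f(p(0), s(e))   [R5 at 2.1]
6. f(p(0), s(e))  →  p(0)   [R1 at ε]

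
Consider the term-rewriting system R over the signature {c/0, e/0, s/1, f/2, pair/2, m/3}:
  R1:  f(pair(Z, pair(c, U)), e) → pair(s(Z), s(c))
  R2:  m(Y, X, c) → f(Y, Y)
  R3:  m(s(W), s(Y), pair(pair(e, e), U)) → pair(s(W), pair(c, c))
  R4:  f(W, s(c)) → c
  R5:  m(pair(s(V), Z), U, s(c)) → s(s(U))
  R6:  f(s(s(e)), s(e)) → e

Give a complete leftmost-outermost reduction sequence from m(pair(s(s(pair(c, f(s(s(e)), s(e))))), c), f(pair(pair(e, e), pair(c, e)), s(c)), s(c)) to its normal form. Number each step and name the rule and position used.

s(s(c))

1. m(pair(s(s(pair(c, f(s(s(e)), s(e))))), c), f(pair(pair(e, e), pair(c, e)), s(c)), s(c))  →  s(s(f(pair(pair(e, e), pair(c, e)), s(c))))   [R5 at ε]
2. s(s(f(pair(pair(e, e), pair(c, e)), s(c))))  →  s(s(c))   [R4 at 1.1]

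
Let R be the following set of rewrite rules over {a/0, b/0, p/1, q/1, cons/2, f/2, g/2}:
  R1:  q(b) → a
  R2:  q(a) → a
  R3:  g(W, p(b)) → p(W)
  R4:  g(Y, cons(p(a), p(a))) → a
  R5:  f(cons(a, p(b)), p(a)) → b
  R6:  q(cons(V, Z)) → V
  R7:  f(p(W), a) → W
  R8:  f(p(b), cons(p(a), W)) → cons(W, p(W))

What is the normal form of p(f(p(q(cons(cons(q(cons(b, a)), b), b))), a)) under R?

p(cons(b, b))

1. p(f(p(q(cons(cons(q(cons(b, a)), b), b))), a))  →  p(q(cons(cons(q(cons(b, a)), b), b)))   [R7 at 1]
2. p(q(cons(cons(q(cons(b, a)), b), b)))  →  p(cons(q(cons(b, a)), b))   [R6 at 1]
3. p(cons(q(cons(b, a)), b))  →  p(cons(b, b))   [R6 at 1.1]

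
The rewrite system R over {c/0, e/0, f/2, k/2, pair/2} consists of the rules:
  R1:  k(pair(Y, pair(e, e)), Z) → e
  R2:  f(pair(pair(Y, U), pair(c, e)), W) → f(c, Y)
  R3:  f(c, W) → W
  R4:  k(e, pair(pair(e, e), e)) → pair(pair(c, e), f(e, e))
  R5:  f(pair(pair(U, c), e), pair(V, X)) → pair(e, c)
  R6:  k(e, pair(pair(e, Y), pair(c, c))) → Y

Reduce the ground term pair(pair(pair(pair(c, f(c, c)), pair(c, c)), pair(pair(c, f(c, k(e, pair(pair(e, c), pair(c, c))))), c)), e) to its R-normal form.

1. pair(pair(pair(pair(c, f(c, c)), pair(c, c)), pair(pair(c, f(c, k(e, pair(pair(e, c), pair(c, c))))), c)), e)  →  pair(pair(pair(pair(c, c), pair(c, c)), pair(pair(c, f(c, k(e, pair(pair(e, c), pair(c, c))))), c)), e)   [R3 at 1.1.1.2]
2. pair(pair(pair(pair(c, c), pair(c, c)), pair(pair(c, f(c, k(e, pair(pair(e, c), pair(c, c))))), c)), e)  →  pair(pair(pair(pair(c, c), pair(c, c)), pair(pair(c, k(e, pair(pair(e, c), pair(c, c)))), c)), e)   [R3 at 1.2.1.2]
3. pair(pair(pair(pair(c, c), pair(c, c)), pair(pair(c, k(e, pair(pair(e, c), pair(c, c)))), c)), e)  →  pair(pair(pair(pair(c, c), pair(c, c)), pair(pair(c, c), c)), e)   [R6 at 1.2.1.2]

pair(pair(pair(pair(c, c), pair(c, c)), pair(pair(c, c), c)), e)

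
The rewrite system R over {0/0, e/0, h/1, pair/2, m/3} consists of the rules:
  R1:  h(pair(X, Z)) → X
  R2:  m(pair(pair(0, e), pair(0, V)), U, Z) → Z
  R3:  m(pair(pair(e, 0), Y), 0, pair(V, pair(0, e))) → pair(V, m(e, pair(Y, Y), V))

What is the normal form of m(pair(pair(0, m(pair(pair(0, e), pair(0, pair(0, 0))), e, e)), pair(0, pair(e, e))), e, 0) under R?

0

1. m(pair(pair(0, m(pair(pair(0, e), pair(0, pair(0, 0))), e, e)), pair(0, pair(e, e))), e, 0)  →  m(pair(pair(0, e), pair(0, pair(e, e))), e, 0)   [R2 at 1.1.2]
2. m(pair(pair(0, e), pair(0, pair(e, e))), e, 0)  →  0   [R2 at ε]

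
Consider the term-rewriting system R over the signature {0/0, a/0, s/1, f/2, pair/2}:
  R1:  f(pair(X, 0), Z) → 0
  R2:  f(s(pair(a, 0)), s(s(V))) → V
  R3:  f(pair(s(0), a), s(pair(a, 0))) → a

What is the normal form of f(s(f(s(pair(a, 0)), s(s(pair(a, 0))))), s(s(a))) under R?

1. f(s(f(s(pair(a, 0)), s(s(pair(a, 0))))), s(s(a)))  →  f(s(pair(a, 0)), s(s(a)))   [R2 at 1.1]
2. f(s(pair(a, 0)), s(s(a)))  →  a   [R2 at ε]

a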